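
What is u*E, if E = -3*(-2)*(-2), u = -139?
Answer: 1668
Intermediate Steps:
E = -12 (E = 6*(-2) = -12)
u*E = -139*(-12) = 1668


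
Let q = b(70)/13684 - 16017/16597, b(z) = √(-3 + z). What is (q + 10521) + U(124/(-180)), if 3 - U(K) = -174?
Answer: 177538689/16597 + √67/13684 ≈ 10697.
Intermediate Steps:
U(K) = 177 (U(K) = 3 - 1*(-174) = 3 + 174 = 177)
q = -16017/16597 + √67/13684 (q = √(-3 + 70)/13684 - 16017/16597 = √67*(1/13684) - 16017*1/16597 = √67/13684 - 16017/16597 = -16017/16597 + √67/13684 ≈ -0.96446)
(q + 10521) + U(124/(-180)) = ((-16017/16597 + √67/13684) + 10521) + 177 = (174601020/16597 + √67/13684) + 177 = 177538689/16597 + √67/13684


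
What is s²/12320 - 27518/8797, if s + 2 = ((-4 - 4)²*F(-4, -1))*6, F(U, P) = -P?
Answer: 236167917/27094760 ≈ 8.7164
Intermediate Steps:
s = 382 (s = -2 + ((-4 - 4)²*(-1*(-1)))*6 = -2 + ((-8)²*1)*6 = -2 + (64*1)*6 = -2 + 64*6 = -2 + 384 = 382)
s²/12320 - 27518/8797 = 382²/12320 - 27518/8797 = 145924*(1/12320) - 27518*1/8797 = 36481/3080 - 27518/8797 = 236167917/27094760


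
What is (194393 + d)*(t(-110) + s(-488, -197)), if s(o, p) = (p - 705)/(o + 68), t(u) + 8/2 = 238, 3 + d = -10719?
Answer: 9108428561/210 ≈ 4.3373e+7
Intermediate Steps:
d = -10722 (d = -3 - 10719 = -10722)
t(u) = 234 (t(u) = -4 + 238 = 234)
s(o, p) = (-705 + p)/(68 + o)
(194393 + d)*(t(-110) + s(-488, -197)) = (194393 - 10722)*(234 + (-705 - 197)/(68 - 488)) = 183671*(234 - 902/(-420)) = 183671*(234 - 1/420*(-902)) = 183671*(234 + 451/210) = 183671*(49591/210) = 9108428561/210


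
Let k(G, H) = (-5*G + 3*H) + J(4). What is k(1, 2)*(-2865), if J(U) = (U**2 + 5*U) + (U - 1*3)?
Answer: -108870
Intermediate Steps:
J(U) = -3 + U**2 + 6*U (J(U) = (U**2 + 5*U) + (U - 3) = (U**2 + 5*U) + (-3 + U) = -3 + U**2 + 6*U)
k(G, H) = 37 - 5*G + 3*H (k(G, H) = (-5*G + 3*H) + (-3 + 4**2 + 6*4) = (-5*G + 3*H) + (-3 + 16 + 24) = (-5*G + 3*H) + 37 = 37 - 5*G + 3*H)
k(1, 2)*(-2865) = (37 - 5*1 + 3*2)*(-2865) = (37 - 5 + 6)*(-2865) = 38*(-2865) = -108870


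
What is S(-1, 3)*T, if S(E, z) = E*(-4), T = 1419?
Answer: 5676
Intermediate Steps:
S(E, z) = -4*E
S(-1, 3)*T = -4*(-1)*1419 = 4*1419 = 5676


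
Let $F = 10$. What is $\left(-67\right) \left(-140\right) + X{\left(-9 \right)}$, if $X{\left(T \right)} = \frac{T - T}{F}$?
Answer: $9380$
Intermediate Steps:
$X{\left(T \right)} = 0$ ($X{\left(T \right)} = \frac{T - T}{10} = 0 \cdot \frac{1}{10} = 0$)
$\left(-67\right) \left(-140\right) + X{\left(-9 \right)} = \left(-67\right) \left(-140\right) + 0 = 9380 + 0 = 9380$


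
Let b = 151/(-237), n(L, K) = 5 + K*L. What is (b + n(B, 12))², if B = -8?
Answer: 471671524/56169 ≈ 8397.4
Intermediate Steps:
b = -151/237 (b = 151*(-1/237) = -151/237 ≈ -0.63713)
(b + n(B, 12))² = (-151/237 + (5 + 12*(-8)))² = (-151/237 + (5 - 96))² = (-151/237 - 91)² = (-21718/237)² = 471671524/56169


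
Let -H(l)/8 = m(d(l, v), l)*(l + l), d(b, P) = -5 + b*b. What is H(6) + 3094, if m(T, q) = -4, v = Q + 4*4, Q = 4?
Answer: 3478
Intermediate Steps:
v = 20 (v = 4 + 4*4 = 4 + 16 = 20)
d(b, P) = -5 + b²
H(l) = 64*l (H(l) = -(-32)*(l + l) = -(-32)*2*l = -(-64)*l = 64*l)
H(6) + 3094 = 64*6 + 3094 = 384 + 3094 = 3478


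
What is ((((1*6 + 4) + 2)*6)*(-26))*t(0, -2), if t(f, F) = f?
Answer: 0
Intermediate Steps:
((((1*6 + 4) + 2)*6)*(-26))*t(0, -2) = ((((1*6 + 4) + 2)*6)*(-26))*0 = ((((6 + 4) + 2)*6)*(-26))*0 = (((10 + 2)*6)*(-26))*0 = ((12*6)*(-26))*0 = (72*(-26))*0 = -1872*0 = 0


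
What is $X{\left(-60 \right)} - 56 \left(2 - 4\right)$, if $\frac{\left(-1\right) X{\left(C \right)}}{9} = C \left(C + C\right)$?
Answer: $-64688$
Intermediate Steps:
$X{\left(C \right)} = - 18 C^{2}$ ($X{\left(C \right)} = - 9 C \left(C + C\right) = - 9 C 2 C = - 9 \cdot 2 C^{2} = - 18 C^{2}$)
$X{\left(-60 \right)} - 56 \left(2 - 4\right) = - 18 \left(-60\right)^{2} - 56 \left(2 - 4\right) = \left(-18\right) 3600 - 56 \left(2 - 4\right) = -64800 - 56 \left(-2\right) = -64800 - -112 = -64800 + 112 = -64688$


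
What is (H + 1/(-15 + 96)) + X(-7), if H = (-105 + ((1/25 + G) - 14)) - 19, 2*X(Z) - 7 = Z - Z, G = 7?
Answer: -516163/4050 ≈ -127.45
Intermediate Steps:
X(Z) = 7/2 (X(Z) = 7/2 + (Z - Z)/2 = 7/2 + (1/2)*0 = 7/2 + 0 = 7/2)
H = -3274/25 (H = (-105 + ((1/25 + 7) - 14)) - 19 = (-105 + (176/25 - 14)) - 19 = (-105 - 174/25) - 19 = -2799/25 - 19 = -3274/25 ≈ -130.96)
(H + 1/(-15 + 96)) + X(-7) = (-3274/25 + 1/(-15 + 96)) + 7/2 = (-3274/25 + 1/81) + 7/2 = -265169/2025 + 7/2 = -516163/4050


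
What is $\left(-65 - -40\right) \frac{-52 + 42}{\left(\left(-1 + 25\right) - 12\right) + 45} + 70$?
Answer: $\frac{4240}{57} \approx 74.386$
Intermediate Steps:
$\left(-65 - -40\right) \frac{-52 + 42}{\left(\left(-1 + 25\right) - 12\right) + 45} + 70 = \left(-65 + 40\right) \left(- \frac{10}{\left(24 - 12\right) + 45}\right) + 70 = - 25 \left(- \frac{10}{12 + 45}\right) + 70 = - 25 \left(- \frac{10}{57}\right) + 70 = - 25 \left(\left(-10\right) \frac{1}{57}\right) + 70 = \left(-25\right) \left(- \frac{10}{57}\right) + 70 = \frac{250}{57} + 70 = \frac{4240}{57}$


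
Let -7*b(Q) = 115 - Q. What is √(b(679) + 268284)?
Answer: 18*√40586/7 ≈ 518.04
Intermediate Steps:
b(Q) = -115/7 + Q/7 (b(Q) = -(115 - Q)/7 = -115/7 + Q/7)
√(b(679) + 268284) = √((-115/7 + (⅐)*679) + 268284) = √((-115/7 + 97) + 268284) = √(564/7 + 268284) = √(1878552/7) = 18*√40586/7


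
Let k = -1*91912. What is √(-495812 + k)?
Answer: 2*I*√146931 ≈ 766.63*I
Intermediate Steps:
k = -91912
√(-495812 + k) = √(-495812 - 91912) = √(-587724) = 2*I*√146931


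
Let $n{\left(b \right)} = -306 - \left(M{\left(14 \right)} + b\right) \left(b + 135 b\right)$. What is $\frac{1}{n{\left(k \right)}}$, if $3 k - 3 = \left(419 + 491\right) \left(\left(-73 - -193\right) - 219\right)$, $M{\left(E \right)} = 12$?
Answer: $- \frac{1}{122587747354} \approx -8.1574 \cdot 10^{-12}$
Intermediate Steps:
$k = -30029$ ($k = 1 + \frac{\left(419 + 491\right) \left(\left(-73 - -193\right) - 219\right)}{3} = 1 + \frac{910 \left(\left(-73 + 193\right) - 219\right)}{3} = 1 + \frac{910 \left(120 - 219\right)}{3} = 1 + \frac{910 \left(-99\right)}{3} = 1 + \frac{1}{3} \left(-90090\right) = 1 - 30030 = -30029$)
$n{\left(b \right)} = -306 - 136 b \left(12 + b\right)$ ($n{\left(b \right)} = -306 - \left(12 + b\right) \left(b + 135 b\right) = -306 - \left(12 + b\right) 136 b = -306 - 136 b \left(12 + b\right)$)
$\frac{1}{n{\left(k \right)}} = \frac{1}{-306 - -49007328 - 136 \left(-30029\right)^{2}} = \frac{1}{-306 + 49007328 - 122636754376} = \frac{1}{-122587747354} = - \frac{1}{122587747354}$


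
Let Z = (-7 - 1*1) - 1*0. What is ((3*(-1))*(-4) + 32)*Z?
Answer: -352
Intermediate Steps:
Z = -8 (Z = (-7 - 1) + 0 = -8 + 0 = -8)
((3*(-1))*(-4) + 32)*Z = ((3*(-1))*(-4) + 32)*(-8) = (-3*(-4) + 32)*(-8) = (12 + 32)*(-8) = 44*(-8) = -352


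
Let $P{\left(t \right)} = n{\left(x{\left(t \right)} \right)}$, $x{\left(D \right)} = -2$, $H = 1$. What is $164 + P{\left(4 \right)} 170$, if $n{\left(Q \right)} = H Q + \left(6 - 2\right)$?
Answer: $504$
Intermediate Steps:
$n{\left(Q \right)} = 4 + Q$ ($n{\left(Q \right)} = 1 Q + \left(6 - 2\right) = Q + \left(6 - 2\right) = Q + 4 = 4 + Q$)
$P{\left(t \right)} = 2$ ($P{\left(t \right)} = 4 - 2 = 2$)
$164 + P{\left(4 \right)} 170 = 164 + 2 \cdot 170 = 164 + 340 = 504$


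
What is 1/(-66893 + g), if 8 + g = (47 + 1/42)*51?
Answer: -14/903039 ≈ -1.5503e-5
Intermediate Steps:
g = 33463/14 (g = -8 + (47 + 1/42)*51 = -8 + (1975/42)*51 = -8 + 33575/14 = 33463/14 ≈ 2390.2)
1/(-66893 + g) = 1/(-66893 + 33463/14) = 1/(-903039/14) = -14/903039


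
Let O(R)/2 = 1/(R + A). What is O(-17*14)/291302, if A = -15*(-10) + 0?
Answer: -1/12817288 ≈ -7.8020e-8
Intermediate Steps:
A = 150 (A = 150 + 0 = 150)
O(R) = 2/(150 + R) (O(R) = 2/(R + 150) = 2/(150 + R))
O(-17*14)/291302 = (2/(150 - 17*14))/291302 = (2/(150 - 238))*(1/291302) = (2/(-88))*(1/291302) = (2*(-1/88))*(1/291302) = -1/44*1/291302 = -1/12817288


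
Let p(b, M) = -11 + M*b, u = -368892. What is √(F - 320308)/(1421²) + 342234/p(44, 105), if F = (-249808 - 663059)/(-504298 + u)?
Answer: 342234/4609 + I*√244221489164703070/1763181048790 ≈ 74.253 + 0.00028028*I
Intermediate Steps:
F = 912867/873190 (F = (-249808 - 663059)/(-504298 - 368892) = -912867/(-873190) = -912867*(-1/873190) = 912867/873190 ≈ 1.0454)
√(F - 320308)/(1421²) + 342234/p(44, 105) = √(912867/873190 - 320308)/(1421²) + 342234/(-11 + 105*44) = √(-279688829653/873190)/2019241 + 342234/(-11 + 4620) = (I*√244221489164703070/873190)*(1/2019241) + 342234/4609 = I*√244221489164703070/1763181048790 + 342234*(1/4609) = I*√244221489164703070/1763181048790 + 342234/4609 = 342234/4609 + I*√244221489164703070/1763181048790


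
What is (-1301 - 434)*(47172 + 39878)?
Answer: -151031750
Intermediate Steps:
(-1301 - 434)*(47172 + 39878) = -1735*87050 = -151031750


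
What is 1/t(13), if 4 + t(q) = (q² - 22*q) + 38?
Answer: -1/83 ≈ -0.012048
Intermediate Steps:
t(q) = 34 + q² - 22*q (t(q) = -4 + ((q² - 22*q) + 38) = -4 + (38 + q² - 22*q) = 34 + q² - 22*q)
1/t(13) = 1/(34 + 13² - 22*13) = 1/(34 + 169 - 286) = 1/(-83) = -1/83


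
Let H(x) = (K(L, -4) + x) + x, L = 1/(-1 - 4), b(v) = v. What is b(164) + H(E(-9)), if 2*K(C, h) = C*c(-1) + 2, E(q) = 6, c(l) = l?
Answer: 1771/10 ≈ 177.10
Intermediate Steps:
L = -⅕ (L = 1/(-5) = -⅕ ≈ -0.20000)
K(C, h) = 1 - C/2 (K(C, h) = (C*(-1) + 2)/2 = (-C + 2)/2 = (2 - C)/2 = 1 - C/2)
H(x) = 11/10 + 2*x (H(x) = ((1 - ½*(-⅕)) + x) + x = ((1 + ⅒) + x) + x = (11/10 + x) + x = 11/10 + 2*x)
b(164) + H(E(-9)) = 164 + (11/10 + 2*6) = 164 + (11/10 + 12) = 164 + 131/10 = 1771/10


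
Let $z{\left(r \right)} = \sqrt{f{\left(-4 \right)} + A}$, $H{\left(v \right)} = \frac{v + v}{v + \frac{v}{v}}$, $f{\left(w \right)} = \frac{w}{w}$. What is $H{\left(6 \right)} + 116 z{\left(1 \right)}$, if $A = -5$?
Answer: $\frac{12}{7} + 232 i \approx 1.7143 + 232.0 i$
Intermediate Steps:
$f{\left(w \right)} = 1$
$H{\left(v \right)} = \frac{2 v}{1 + v}$ ($H{\left(v \right)} = \frac{2 v}{v + 1} = \frac{2 v}{1 + v}$)
$z{\left(r \right)} = 2 i$ ($z{\left(r \right)} = \sqrt{1 - 5} = \sqrt{-4} = 2 i$)
$H{\left(6 \right)} + 116 z{\left(1 \right)} = 2 \cdot 6 \frac{1}{1 + 6} + 116 \cdot 2 i = 2 \cdot 6 \cdot \frac{1}{7} + 232 i = \frac{12}{7} + 232 i$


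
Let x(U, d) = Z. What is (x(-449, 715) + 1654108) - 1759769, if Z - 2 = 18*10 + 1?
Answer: -105478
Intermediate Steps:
Z = 183 (Z = 2 + (18*10 + 1) = 2 + (180 + 1) = 2 + 181 = 183)
x(U, d) = 183
(x(-449, 715) + 1654108) - 1759769 = (183 + 1654108) - 1759769 = 1654291 - 1759769 = -105478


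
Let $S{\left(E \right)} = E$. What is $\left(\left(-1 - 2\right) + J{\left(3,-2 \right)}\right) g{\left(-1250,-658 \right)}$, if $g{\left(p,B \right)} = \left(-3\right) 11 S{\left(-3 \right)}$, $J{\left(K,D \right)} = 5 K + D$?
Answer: $990$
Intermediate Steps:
$J{\left(K,D \right)} = D + 5 K$
$g{\left(p,B \right)} = 99$ ($g{\left(p,B \right)} = \left(-3\right) 11 \left(-3\right) = \left(-33\right) \left(-3\right) = 99$)
$\left(\left(-1 - 2\right) + J{\left(3,-2 \right)}\right) g{\left(-1250,-658 \right)} = \left(\left(-1 - 2\right) + \left(-2 + 5 \cdot 3\right)\right) 99 = \left(\left(-1 - 2\right) + \left(-2 + 15\right)\right) 99 = \left(-3 + 13\right) 99 = 10 \cdot 99 = 990$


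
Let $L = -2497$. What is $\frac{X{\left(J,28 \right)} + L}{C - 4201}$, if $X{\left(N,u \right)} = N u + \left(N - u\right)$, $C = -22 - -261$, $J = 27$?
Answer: $\frac{871}{1981} \approx 0.43968$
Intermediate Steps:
$C = 239$ ($C = -22 + 261 = 239$)
$X{\left(N,u \right)} = N - u + N u$
$\frac{X{\left(J,28 \right)} + L}{C - 4201} = \frac{\left(27 - 28 + 27 \cdot 28\right) - 2497}{239 - 4201} = \frac{\left(27 - 28 + 756\right) - 2497}{-3962} = \left(755 - 2497\right) \left(- \frac{1}{3962}\right) = \left(-1742\right) \left(- \frac{1}{3962}\right) = \frac{871}{1981}$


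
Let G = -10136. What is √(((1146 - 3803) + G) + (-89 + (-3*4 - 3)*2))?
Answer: 4*I*√807 ≈ 113.63*I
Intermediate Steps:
√(((1146 - 3803) + G) + (-89 + (-3*4 - 3)*2)) = √(((1146 - 3803) - 10136) + (-89 + (-3*4 - 3)*2)) = √((-2657 - 10136) + (-89 + (-12 - 3)*2)) = √(-12793 + (-89 - 15*2)) = √(-12793 + (-89 - 30)) = √(-12793 - 119) = √(-12912) = 4*I*√807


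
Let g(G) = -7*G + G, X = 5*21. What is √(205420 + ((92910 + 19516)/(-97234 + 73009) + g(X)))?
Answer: 2*√1201784159739/4845 ≈ 452.53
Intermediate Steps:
X = 105
g(G) = -6*G
√(205420 + ((92910 + 19516)/(-97234 + 73009) + g(X))) = √(205420 + ((92910 + 19516)/(-97234 + 73009) - 6*105)) = √(205420 + (112426/(-24225) - 630)) = √(205420 + (112426*(-1/24225) - 630)) = √(205420 + (-112426/24225 - 630)) = √(205420 - 15374176/24225) = √(4960925324/24225) = 2*√1201784159739/4845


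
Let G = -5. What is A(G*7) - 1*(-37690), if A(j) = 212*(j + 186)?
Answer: 69702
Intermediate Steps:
A(j) = 39432 + 212*j (A(j) = 212*(186 + j) = 39432 + 212*j)
A(G*7) - 1*(-37690) = (39432 + 212*(-5*7)) - 1*(-37690) = (39432 + 212*(-35)) + 37690 = (39432 - 7420) + 37690 = 32012 + 37690 = 69702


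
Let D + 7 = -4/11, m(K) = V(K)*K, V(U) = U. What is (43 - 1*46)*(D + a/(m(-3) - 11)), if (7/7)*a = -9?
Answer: 189/22 ≈ 8.5909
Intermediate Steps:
a = -9
m(K) = K**2 (m(K) = K*K = K**2)
D = -81/11 (D = -7 - 4/11 = -81/11 ≈ -7.3636)
(43 - 1*46)*(D + a/(m(-3) - 11)) = (43 - 1*46)*(-81/11 - 9/((-3)**2 - 11)) = (43 - 46)*(-81/11 - 9/(9 - 11)) = -3*(-81/11 - 9/(-2)) = -3*(-81/11 - 1/2*(-9)) = -3*(-81/11 + 9/2) = -3*(-63/22) = 189/22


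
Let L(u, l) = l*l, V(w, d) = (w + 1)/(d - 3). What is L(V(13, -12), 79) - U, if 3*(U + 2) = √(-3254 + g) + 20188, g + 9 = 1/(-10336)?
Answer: -1459/3 - I*√21787234374/7752 ≈ -486.33 - 19.041*I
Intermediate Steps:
V(w, d) = (1 + w)/(-3 + d)
g = -93025/10336 (g = -9 + 1/(-10336) = -9 - 1/10336 = -93025/10336 ≈ -9.0001)
L(u, l) = l²
U = 20182/3 + I*√21787234374/7752 (U = -2 + (√(-3254 - 93025/10336) + 20188)/3 = -2 + (√(-33726369/10336) + 20188)/3 = -2 + (I*√21787234374/2584 + 20188)/3 = -2 + (20188 + I*√21787234374/2584)/3 = -2 + (20188/3 + I*√21787234374/7752) = 20182/3 + I*√21787234374/7752 ≈ 6727.3 + 19.041*I)
L(V(13, -12), 79) - U = 79² - (20182/3 + I*√21787234374/7752) = 6241 + (-20182/3 - I*√21787234374/7752) = -1459/3 - I*√21787234374/7752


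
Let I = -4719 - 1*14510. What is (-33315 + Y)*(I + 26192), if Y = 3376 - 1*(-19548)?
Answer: -72352533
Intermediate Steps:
Y = 22924 (Y = 3376 + 19548 = 22924)
I = -19229 (I = -4719 - 14510 = -19229)
(-33315 + Y)*(I + 26192) = (-33315 + 22924)*(-19229 + 26192) = -10391*6963 = -72352533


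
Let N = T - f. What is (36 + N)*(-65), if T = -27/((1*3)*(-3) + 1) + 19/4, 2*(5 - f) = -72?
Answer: -1625/8 ≈ -203.13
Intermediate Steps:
f = 41 (f = 5 - ½*(-72) = 5 + 36 = 41)
T = 65/8 (T = -27/(3*(-3) + 1) + 19*(¼) = -27/(-9 + 1) + 19/4 = -27/(-8) + 19/4 = -27*(-⅛) + 19/4 = 27/8 + 19/4 = 65/8 ≈ 8.1250)
N = -263/8 (N = 65/8 - 1*41 = 65/8 - 41 = -263/8 ≈ -32.875)
(36 + N)*(-65) = (36 - 263/8)*(-65) = (25/8)*(-65) = -1625/8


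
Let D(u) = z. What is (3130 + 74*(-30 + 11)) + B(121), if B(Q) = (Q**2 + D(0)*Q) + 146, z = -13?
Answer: 14938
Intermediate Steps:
D(u) = -13
B(Q) = 146 + Q**2 - 13*Q (B(Q) = (Q**2 - 13*Q) + 146 = 146 + Q**2 - 13*Q)
(3130 + 74*(-30 + 11)) + B(121) = (3130 + 74*(-30 + 11)) + (146 + 121**2 - 13*121) = (3130 + 74*(-19)) + (146 + 14641 - 1573) = (3130 - 1406) + 13214 = 1724 + 13214 = 14938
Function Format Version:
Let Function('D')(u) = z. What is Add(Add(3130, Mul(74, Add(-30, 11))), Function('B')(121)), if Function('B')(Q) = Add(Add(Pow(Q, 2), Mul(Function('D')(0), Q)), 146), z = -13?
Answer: 14938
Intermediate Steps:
Function('D')(u) = -13
Function('B')(Q) = Add(146, Pow(Q, 2), Mul(-13, Q)) (Function('B')(Q) = Add(Add(Pow(Q, 2), Mul(-13, Q)), 146) = Add(146, Pow(Q, 2), Mul(-13, Q)))
Add(Add(3130, Mul(74, Add(-30, 11))), Function('B')(121)) = Add(Add(3130, Mul(74, Add(-30, 11))), Add(146, Pow(121, 2), Mul(-13, 121))) = Add(Add(3130, Mul(74, -19)), Add(146, 14641, -1573)) = Add(Add(3130, -1406), 13214) = Add(1724, 13214) = 14938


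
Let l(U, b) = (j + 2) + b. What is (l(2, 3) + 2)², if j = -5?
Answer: 4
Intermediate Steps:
l(U, b) = -3 + b (l(U, b) = (-5 + 2) + b = -3 + b)
(l(2, 3) + 2)² = ((-3 + 3) + 2)² = (0 + 2)² = 2² = 4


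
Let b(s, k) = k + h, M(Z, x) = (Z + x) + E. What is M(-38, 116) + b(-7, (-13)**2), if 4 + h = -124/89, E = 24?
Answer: 23639/89 ≈ 265.61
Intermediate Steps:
h = -480/89 (h = -4 - 124/89 = -480/89 ≈ -5.3933)
M(Z, x) = 24 + Z + x (M(Z, x) = (Z + x) + 24 = 24 + Z + x)
b(s, k) = -480/89 + k (b(s, k) = k - 480/89 = -480/89 + k)
M(-38, 116) + b(-7, (-13)**2) = (24 - 38 + 116) + (-480/89 + (-13)**2) = 102 + (-480/89 + 169) = 102 + 14561/89 = 23639/89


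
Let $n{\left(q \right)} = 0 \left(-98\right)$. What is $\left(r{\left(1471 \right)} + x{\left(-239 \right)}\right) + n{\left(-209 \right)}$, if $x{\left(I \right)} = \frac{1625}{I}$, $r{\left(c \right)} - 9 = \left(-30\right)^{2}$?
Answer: $\frac{215626}{239} \approx 902.2$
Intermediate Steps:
$n{\left(q \right)} = 0$
$r{\left(c \right)} = 909$ ($r{\left(c \right)} = 9 + \left(-30\right)^{2} = 9 + 900 = 909$)
$\left(r{\left(1471 \right)} + x{\left(-239 \right)}\right) + n{\left(-209 \right)} = \left(909 + \frac{1625}{-239}\right) + 0 = \left(909 + 1625 \left(- \frac{1}{239}\right)\right) + 0 = \left(909 - \frac{1625}{239}\right) + 0 = \frac{215626}{239} + 0 = \frac{215626}{239}$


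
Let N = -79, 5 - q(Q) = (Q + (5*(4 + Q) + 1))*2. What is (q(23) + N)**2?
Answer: 153664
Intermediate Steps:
q(Q) = -37 - 12*Q (q(Q) = 5 - (Q + (5*(4 + Q) + 1))*2 = 5 - (Q + ((20 + 5*Q) + 1))*2 = 5 - (Q + (21 + 5*Q))*2 = 5 - (21 + 6*Q)*2 = 5 - (42 + 12*Q) = 5 + (-42 - 12*Q) = -37 - 12*Q)
(q(23) + N)**2 = ((-37 - 12*23) - 79)**2 = ((-37 - 276) - 79)**2 = (-313 - 79)**2 = (-392)**2 = 153664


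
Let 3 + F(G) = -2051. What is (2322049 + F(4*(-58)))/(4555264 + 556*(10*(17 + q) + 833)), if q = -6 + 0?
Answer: 2319995/5079572 ≈ 0.45673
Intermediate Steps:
F(G) = -2054 (F(G) = -3 - 2051 = -2054)
q = -6
(2322049 + F(4*(-58)))/(4555264 + 556*(10*(17 + q) + 833)) = (2322049 - 2054)/(4555264 + 556*(10*(17 - 6) + 833)) = 2319995/(4555264 + 556*(10*11 + 833)) = 2319995/(4555264 + 556*(110 + 833)) = 2319995/(4555264 + 556*943) = 2319995/(4555264 + 524308) = 2319995/5079572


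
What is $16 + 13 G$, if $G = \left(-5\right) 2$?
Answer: $-114$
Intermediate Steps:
$G = -10$
$16 + 13 G = 16 + 13 \left(-10\right) = 16 - 130 = -114$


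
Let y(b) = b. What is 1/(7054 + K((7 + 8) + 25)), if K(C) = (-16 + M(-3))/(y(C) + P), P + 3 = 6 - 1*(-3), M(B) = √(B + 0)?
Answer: 4975176/35093161009 - 46*I*√3/105279483027 ≈ 0.00014177 - 7.5679e-10*I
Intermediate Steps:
M(B) = √B
P = 6 (P = -3 + (6 - 1*(-3)) = -3 + (6 + 3) = -3 + 9 = 6)
K(C) = (-16 + I*√3)/(6 + C) (K(C) = (-16 + √(-3))/(C + 6) = (-16 + I*√3)/(6 + C))
1/(7054 + K((7 + 8) + 25)) = 1/(7054 + (-16 + I*√3)/(6 + ((7 + 8) + 25))) = 1/(7054 + (-16 + I*√3)/(6 + (15 + 25))) = 1/(7054 + (-16 + I*√3)/(6 + 40)) = 1/(7054 + (-16 + I*√3)/46) = 1/(7054 + (-8/23 + I*√3/46)) = 1/(162234/23 + I*√3/46)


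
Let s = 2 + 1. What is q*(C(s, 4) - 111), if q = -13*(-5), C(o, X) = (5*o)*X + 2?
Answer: -3185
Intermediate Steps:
s = 3
C(o, X) = 2 + 5*X*o (C(o, X) = 5*X*o + 2 = 2 + 5*X*o)
q = 65
q*(C(s, 4) - 111) = 65*((2 + 5*4*3) - 111) = 65*((2 + 60) - 111) = 65*(62 - 111) = 65*(-49) = -3185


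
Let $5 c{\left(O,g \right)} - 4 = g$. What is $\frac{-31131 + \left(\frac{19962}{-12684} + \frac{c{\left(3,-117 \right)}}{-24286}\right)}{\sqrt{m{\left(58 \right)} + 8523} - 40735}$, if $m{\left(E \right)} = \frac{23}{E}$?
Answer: $\frac{944086331022940762}{1235270831051697643} + \frac{1997956368587 \sqrt{28672706}}{6176354155258488215} \approx 0.76601$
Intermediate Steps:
$c{\left(O,g \right)} = \frac{4}{5} + \frac{g}{5}$
$\frac{-31131 + \left(\frac{19962}{-12684} + \frac{c{\left(3,-117 \right)}}{-24286}\right)}{\sqrt{m{\left(58 \right)} + 8523} - 40735} = \frac{-31131 + \left(\frac{19962}{-12684} + \frac{\frac{4}{5} + \frac{1}{5} \left(-117\right)}{-24286}\right)}{\sqrt{\frac{23}{58} + 8523} - 40735} = \frac{-31131 + \left(19962 \left(- \frac{1}{12684}\right) + \left(\frac{4}{5} - \frac{117}{5}\right) \left(- \frac{1}{24286}\right)\right)}{\sqrt{23 \cdot \frac{1}{58} + 8523} - 40735} = \frac{-31131 - \frac{100939682}{64175755}}{\sqrt{\frac{23}{58} + 8523} - 40735} = \frac{-31131 + \left(- \frac{3327}{2114} + \frac{113}{121430}\right)}{\sqrt{\frac{494357}{58}} - 40735} = \frac{-31131 - \frac{100939682}{64175755}}{\frac{\sqrt{28672706}}{58} - 40735} = - \frac{1997956368587}{64175755 \left(-40735 + \frac{\sqrt{28672706}}{58}\right)}$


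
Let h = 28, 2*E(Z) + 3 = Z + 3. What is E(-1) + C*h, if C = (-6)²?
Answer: 2015/2 ≈ 1007.5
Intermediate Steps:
E(Z) = Z/2 (E(Z) = -3/2 + (Z + 3)/2 = -3/2 + (3 + Z)/2 = -3/2 + (3/2 + Z/2) = Z/2)
C = 36
E(-1) + C*h = (½)*(-1) + 36*28 = -½ + 1008 = 2015/2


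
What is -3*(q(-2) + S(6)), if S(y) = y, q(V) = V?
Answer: -12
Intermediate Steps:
-3*(q(-2) + S(6)) = -3*(-2 + 6) = -3*4 = -12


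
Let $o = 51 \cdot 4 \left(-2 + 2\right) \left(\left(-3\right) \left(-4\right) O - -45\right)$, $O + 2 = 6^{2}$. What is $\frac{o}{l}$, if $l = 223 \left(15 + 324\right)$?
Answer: $0$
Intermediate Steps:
$O = 34$ ($O = -2 + 6^{2} = -2 + 36 = 34$)
$l = 75597$ ($l = 223 \cdot 339 = 75597$)
$o = 0$ ($o = 51 \cdot 4 \left(-2 + 2\right) \left(\left(-3\right) \left(-4\right) 34 - -45\right) = 51 \cdot 4 \cdot 0 \left(12 \cdot 34 + 45\right) = 51 \cdot 0 \left(408 + 45\right) = 0 \cdot 453 = 0$)
$\frac{o}{l} = \frac{0}{75597} = 0 \cdot \frac{1}{75597} = 0$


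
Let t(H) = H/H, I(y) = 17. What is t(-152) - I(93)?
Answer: -16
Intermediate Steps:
t(H) = 1
t(-152) - I(93) = 1 - 1*17 = 1 - 17 = -16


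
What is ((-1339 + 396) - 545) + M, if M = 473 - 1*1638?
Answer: -2653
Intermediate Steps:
M = -1165 (M = 473 - 1638 = -1165)
((-1339 + 396) - 545) + M = ((-1339 + 396) - 545) - 1165 = (-943 - 545) - 1165 = -1488 - 1165 = -2653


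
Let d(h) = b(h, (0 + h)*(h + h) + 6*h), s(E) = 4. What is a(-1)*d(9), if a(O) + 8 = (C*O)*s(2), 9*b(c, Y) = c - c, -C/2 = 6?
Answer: 0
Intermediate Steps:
C = -12 (C = -2*6 = -12)
b(c, Y) = 0 (b(c, Y) = (c - c)/9 = (⅑)*0 = 0)
d(h) = 0
a(O) = -8 - 48*O (a(O) = -8 - 12*O*4 = -8 - 48*O)
a(-1)*d(9) = (-8 - 48*(-1))*0 = (-8 + 48)*0 = 40*0 = 0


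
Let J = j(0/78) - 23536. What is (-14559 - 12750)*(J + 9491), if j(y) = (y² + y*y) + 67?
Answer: 381725202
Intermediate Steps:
j(y) = 67 + 2*y² (j(y) = (y² + y²) + 67 = 2*y² + 67 = 67 + 2*y²)
J = -23469 (J = (67 + 2*(0/78)²) - 23536 = (67 + 2*(0*(1/78))²) - 23536 = (67 + 2*0²) - 23536 = (67 + 2*0) - 23536 = (67 + 0) - 23536 = 67 - 23536 = -23469)
(-14559 - 12750)*(J + 9491) = (-14559 - 12750)*(-23469 + 9491) = -27309*(-13978) = 381725202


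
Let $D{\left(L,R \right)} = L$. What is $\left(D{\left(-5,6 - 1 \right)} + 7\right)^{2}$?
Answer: $4$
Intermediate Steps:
$\left(D{\left(-5,6 - 1 \right)} + 7\right)^{2} = \left(-5 + 7\right)^{2} = 2^{2} = 4$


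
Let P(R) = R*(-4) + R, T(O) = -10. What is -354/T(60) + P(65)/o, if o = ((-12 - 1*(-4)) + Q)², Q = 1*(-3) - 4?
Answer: 518/15 ≈ 34.533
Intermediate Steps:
Q = -7 (Q = -3 - 4 = -7)
o = 225 (o = ((-12 - 1*(-4)) - 7)² = ((-12 + 4) - 7)² = (-8 - 7)² = (-15)² = 225)
P(R) = -3*R (P(R) = -4*R + R = -3*R)
-354/T(60) + P(65)/o = -354/(-10) - 3*65/225 = -354*(-⅒) - 195*1/225 = 177/5 - 13/15 = 518/15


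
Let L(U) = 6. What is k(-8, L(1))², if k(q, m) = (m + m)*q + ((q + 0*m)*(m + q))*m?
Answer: 0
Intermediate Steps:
k(q, m) = 2*m*q + m*q*(m + q) (k(q, m) = (2*m)*q + ((q + 0)*(m + q))*m = 2*m*q + (q*(m + q))*m = 2*m*q + m*q*(m + q))
k(-8, L(1))² = (6*(-8)*(2 + 6 - 8))² = (6*(-8)*0)² = 0² = 0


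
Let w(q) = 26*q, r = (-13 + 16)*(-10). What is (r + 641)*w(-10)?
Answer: -158860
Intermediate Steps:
r = -30 (r = 3*(-10) = -30)
(r + 641)*w(-10) = (-30 + 641)*(26*(-10)) = 611*(-260) = -158860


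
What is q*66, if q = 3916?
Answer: 258456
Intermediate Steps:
q*66 = 3916*66 = 258456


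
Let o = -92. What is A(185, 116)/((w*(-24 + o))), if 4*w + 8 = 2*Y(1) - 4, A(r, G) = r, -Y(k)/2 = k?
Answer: 185/464 ≈ 0.39871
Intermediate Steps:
Y(k) = -2*k
w = -4 (w = -2 + (2*(-2*1) - 4)/4 = -2 + (2*(-2) - 4)/4 = -2 + (-4 - 4)/4 = -2 + (¼)*(-8) = -2 - 2 = -4)
A(185, 116)/((w*(-24 + o))) = 185/((-4*(-24 - 92))) = 185/((-4*(-116))) = 185/464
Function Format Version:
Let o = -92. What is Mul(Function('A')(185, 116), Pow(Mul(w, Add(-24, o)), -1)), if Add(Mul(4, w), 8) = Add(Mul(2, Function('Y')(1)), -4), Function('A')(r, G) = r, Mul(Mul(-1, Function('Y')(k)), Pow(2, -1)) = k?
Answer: Rational(185, 464) ≈ 0.39871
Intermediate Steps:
Function('Y')(k) = Mul(-2, k)
w = -4 (w = Add(-2, Mul(Rational(1, 4), Add(Mul(2, Mul(-2, 1)), -4))) = Add(-2, Mul(Rational(1, 4), Add(Mul(2, -2), -4))) = Add(-2, Mul(Rational(1, 4), Add(-4, -4))) = Add(-2, Mul(Rational(1, 4), -8)) = Add(-2, -2) = -4)
Mul(Function('A')(185, 116), Pow(Mul(w, Add(-24, o)), -1)) = Mul(185, Pow(Mul(-4, Add(-24, -92)), -1)) = Mul(185, Pow(Mul(-4, -116), -1)) = Mul(185, Pow(464, -1)) = Mul(185, Rational(1, 464)) = Rational(185, 464)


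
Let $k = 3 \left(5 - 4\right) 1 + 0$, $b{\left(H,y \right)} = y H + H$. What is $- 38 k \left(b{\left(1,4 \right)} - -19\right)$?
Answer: $-2736$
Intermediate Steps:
$b{\left(H,y \right)} = H + H y$ ($b{\left(H,y \right)} = H y + H = H + H y$)
$k = 3$ ($k = 3 \cdot 1 \cdot 1 + 0 = 3 \cdot 1 + 0 = 3 + 0 = 3$)
$- 38 k \left(b{\left(1,4 \right)} - -19\right) = \left(-38\right) 3 \left(1 \left(1 + 4\right) - -19\right) = - 114 \left(1 \cdot 5 + 19\right) = - 114 \left(5 + 19\right) = \left(-114\right) 24 = -2736$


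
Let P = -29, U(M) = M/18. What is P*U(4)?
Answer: -58/9 ≈ -6.4444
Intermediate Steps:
U(M) = M/18 (U(M) = M*(1/18) = M/18)
P*U(4) = -29*4/18 = -29*2/9 = -58/9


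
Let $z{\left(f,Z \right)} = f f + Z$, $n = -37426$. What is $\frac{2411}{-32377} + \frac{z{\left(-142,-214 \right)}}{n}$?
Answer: $- \frac{368077618}{605870801} \approx -0.60752$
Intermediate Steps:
$z{\left(f,Z \right)} = Z + f^{2}$ ($z{\left(f,Z \right)} = f^{2} + Z = Z + f^{2}$)
$\frac{2411}{-32377} + \frac{z{\left(-142,-214 \right)}}{n} = \frac{2411}{-32377} + \frac{-214 + \left(-142\right)^{2}}{-37426} = 2411 \left(- \frac{1}{32377}\right) + \left(-214 + 20164\right) \left(- \frac{1}{37426}\right) = - \frac{2411}{32377} + 19950 \left(- \frac{1}{37426}\right) = - \frac{2411}{32377} - \frac{9975}{18713} = - \frac{368077618}{605870801}$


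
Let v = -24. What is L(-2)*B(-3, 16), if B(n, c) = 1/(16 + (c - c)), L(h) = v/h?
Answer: ¾ ≈ 0.75000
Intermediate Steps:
L(h) = -24/h
B(n, c) = 1/16 (B(n, c) = 1/(16 + 0) = 1/16)
L(-2)*B(-3, 16) = -24/(-2)*(1/16) = -24*(-½)*(1/16) = 12*(1/16) = ¾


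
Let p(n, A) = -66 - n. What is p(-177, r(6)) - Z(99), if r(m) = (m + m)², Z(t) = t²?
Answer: -9690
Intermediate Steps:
r(m) = 4*m² (r(m) = (2*m)² = 4*m²)
p(-177, r(6)) - Z(99) = (-66 - 1*(-177)) - 1*99² = (-66 + 177) - 1*9801 = 111 - 9801 = -9690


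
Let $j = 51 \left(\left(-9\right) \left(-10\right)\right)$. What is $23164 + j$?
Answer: $27754$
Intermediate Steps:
$j = 4590$ ($j = 51 \cdot 90 = 4590$)
$23164 + j = 23164 + 4590 = 27754$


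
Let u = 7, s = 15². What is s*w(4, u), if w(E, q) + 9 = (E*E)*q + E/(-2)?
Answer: 22725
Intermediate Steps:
s = 225
w(E, q) = -9 - E/2 + q*E² (w(E, q) = -9 + ((E*E)*q + E/(-2)) = -9 + (E²*q + E*(-½)) = -9 + (q*E² - E/2) = -9 + (-E/2 + q*E²) = -9 - E/2 + q*E²)
s*w(4, u) = 225*(-9 - ½*4 + 7*4²) = 225*(-9 - 2 + 7*16) = 225*(-9 - 2 + 112) = 225*101 = 22725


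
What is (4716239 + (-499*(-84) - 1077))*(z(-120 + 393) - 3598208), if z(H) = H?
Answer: -17115657433930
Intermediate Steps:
(4716239 + (-499*(-84) - 1077))*(z(-120 + 393) - 3598208) = (4716239 + (-499*(-84) - 1077))*((-120 + 393) - 3598208) = (4716239 + (41916 - 1077))*(273 - 3598208) = (4716239 + 40839)*(-3597935) = 4757078*(-3597935) = -17115657433930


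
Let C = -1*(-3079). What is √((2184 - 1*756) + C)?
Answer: √4507 ≈ 67.134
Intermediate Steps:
C = 3079
√((2184 - 1*756) + C) = √((2184 - 1*756) + 3079) = √((2184 - 756) + 3079) = √(1428 + 3079) = √4507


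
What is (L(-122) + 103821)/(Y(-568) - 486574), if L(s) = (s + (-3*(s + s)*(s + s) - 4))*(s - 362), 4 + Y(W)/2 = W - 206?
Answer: -28870359/162710 ≈ -177.43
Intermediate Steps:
Y(W) = -420 + 2*W (Y(W) = -8 + 2*(W - 206) = -8 + 2*(-206 + W) = -8 + (-412 + 2*W) = -420 + 2*W)
L(s) = (-362 + s)*(-4 + s - 12*s²) (L(s) = (s + (-3*2*s*2*s - 4))*(-362 + s) = (s + (-12*s² - 4))*(-362 + s) = (s + (-4 - 12*s²))*(-362 + s) = (-4 + s - 12*s²)*(-362 + s) = (-362 + s)*(-4 + s - 12*s²))
(L(-122) + 103821)/(Y(-568) - 486574) = ((1448 - 366*(-122) - 12*(-122)³ + 4345*(-122)²) + 103821)/((-420 + 2*(-568)) - 486574) = ((1448 + 44652 - 12*(-1815848) + 4345*14884) + 103821)/((-420 - 1136) - 486574) = ((1448 + 44652 + 21790176 + 64670980) + 103821)/(-1556 - 486574) = (86507256 + 103821)/(-488130) = 86611077*(-1/488130) = -28870359/162710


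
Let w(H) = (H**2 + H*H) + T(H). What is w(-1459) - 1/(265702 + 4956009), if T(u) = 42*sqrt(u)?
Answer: 22230713986381/5221711 + 42*I*sqrt(1459) ≈ 4.2574e+6 + 1604.3*I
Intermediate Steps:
w(H) = 2*H**2 + 42*sqrt(H) (w(H) = (H**2 + H*H) + 42*sqrt(H) = (H**2 + H**2) + 42*sqrt(H) = 2*H**2 + 42*sqrt(H))
w(-1459) - 1/(265702 + 4956009) = (2*(-1459)**2 + 42*sqrt(-1459)) - 1/(265702 + 4956009) = (2*2128681 + 42*(I*sqrt(1459))) - 1/5221711 = (4257362 + 42*I*sqrt(1459)) - 1*1/5221711 = (4257362 + 42*I*sqrt(1459)) - 1/5221711 = 22230713986381/5221711 + 42*I*sqrt(1459)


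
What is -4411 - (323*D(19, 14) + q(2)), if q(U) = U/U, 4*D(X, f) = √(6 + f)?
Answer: -4412 - 323*√5/2 ≈ -4773.1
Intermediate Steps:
D(X, f) = √(6 + f)/4
q(U) = 1
-4411 - (323*D(19, 14) + q(2)) = -4411 - (323*(√(6 + 14)/4) + 1) = -4411 - (323*(√20/4) + 1) = -4411 - (323*((2*√5)/4) + 1) = -4411 - (323*(√5/2) + 1) = -4411 - (323*√5/2 + 1) = -4411 - (1 + 323*√5/2) = -4411 + (-1 - 323*√5/2) = -4412 - 323*√5/2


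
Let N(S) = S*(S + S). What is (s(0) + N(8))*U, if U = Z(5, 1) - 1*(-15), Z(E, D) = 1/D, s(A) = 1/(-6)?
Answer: 6136/3 ≈ 2045.3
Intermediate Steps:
N(S) = 2*S² (N(S) = S*(2*S) = 2*S²)
s(A) = -⅙
U = 16 (U = 1/1 - 1*(-15) = 1 + 15 = 16)
(s(0) + N(8))*U = (-⅙ + 2*8²)*16 = (-⅙ + 2*64)*16 = (-⅙ + 128)*16 = (767/6)*16 = 6136/3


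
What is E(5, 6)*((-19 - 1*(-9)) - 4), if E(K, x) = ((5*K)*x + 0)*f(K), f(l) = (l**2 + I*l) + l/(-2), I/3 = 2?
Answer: -110250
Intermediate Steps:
I = 6 (I = 3*2 = 6)
f(l) = l**2 + 11*l/2 (f(l) = (l**2 + 6*l) + l/(-2) = (l**2 + 6*l) + l*(-1/2) = (l**2 + 6*l) - l/2 = l**2 + 11*l/2)
E(K, x) = 5*x*K**2*(11 + 2*K)/2 (E(K, x) = ((5*K)*x + 0)*(K*(11 + 2*K)/2) = (5*K*x + 0)*(K*(11 + 2*K)/2) = (5*K*x)*(K*(11 + 2*K)/2) = 5*x*K**2*(11 + 2*K)/2)
E(5, 6)*((-19 - 1*(-9)) - 4) = ((5/2)*6*5**2*(11 + 2*5))*((-19 - 1*(-9)) - 4) = ((5/2)*6*25*(11 + 10))*((-19 + 9) - 4) = ((5/2)*6*25*21)*(-10 - 4) = 7875*(-14) = -110250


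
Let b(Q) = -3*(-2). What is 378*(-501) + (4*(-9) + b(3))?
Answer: -189408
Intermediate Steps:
b(Q) = 6
378*(-501) + (4*(-9) + b(3)) = 378*(-501) + (4*(-9) + 6) = -189378 + (-36 + 6) = -189378 - 30 = -189408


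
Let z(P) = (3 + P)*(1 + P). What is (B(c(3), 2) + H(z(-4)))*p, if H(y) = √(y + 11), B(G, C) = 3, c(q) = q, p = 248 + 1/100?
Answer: 74403/100 + 24801*√14/100 ≈ 1672.0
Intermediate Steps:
z(P) = (1 + P)*(3 + P)
p = 24801/100 (p = 248 + 1/100 = 24801/100 ≈ 248.01)
H(y) = √(11 + y)
(B(c(3), 2) + H(z(-4)))*p = (3 + √(11 + (3 + (-4)² + 4*(-4))))*(24801/100) = (3 + √(11 + (3 + 16 - 16)))*(24801/100) = (3 + √(11 + 3))*(24801/100) = (3 + √14)*(24801/100) = 74403/100 + 24801*√14/100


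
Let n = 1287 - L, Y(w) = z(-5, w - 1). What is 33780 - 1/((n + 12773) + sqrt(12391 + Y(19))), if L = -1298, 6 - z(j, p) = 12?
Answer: 7967208199262/235855779 + sqrt(12385)/235855779 ≈ 33780.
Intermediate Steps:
z(j, p) = -6 (z(j, p) = 6 - 1*12 = 6 - 12 = -6)
Y(w) = -6
n = 2585 (n = 1287 - 1*(-1298) = 1287 + 1298 = 2585)
33780 - 1/((n + 12773) + sqrt(12391 + Y(19))) = 33780 - 1/((2585 + 12773) + sqrt(12391 - 6)) = 33780 - 1/(15358 + sqrt(12385))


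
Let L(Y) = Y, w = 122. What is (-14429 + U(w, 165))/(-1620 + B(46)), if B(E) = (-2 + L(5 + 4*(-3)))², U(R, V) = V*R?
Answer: -5701/1539 ≈ -3.7044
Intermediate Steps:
U(R, V) = R*V
B(E) = 81 (B(E) = (-2 + (5 + 4*(-3)))² = (-2 + (5 - 12))² = (-2 - 7)² = (-9)² = 81)
(-14429 + U(w, 165))/(-1620 + B(46)) = (-14429 + 122*165)/(-1620 + 81) = (-14429 + 20130)/(-1539) = 5701*(-1/1539) = -5701/1539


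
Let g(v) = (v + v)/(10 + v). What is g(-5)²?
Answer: 4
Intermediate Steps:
g(v) = 2*v/(10 + v) (g(v) = (2*v)/(10 + v) = 2*v/(10 + v))
g(-5)² = (2*(-5)/(10 - 5))² = (2*(-5)/5)² = (2*(-5)*(⅕))² = (-2)² = 4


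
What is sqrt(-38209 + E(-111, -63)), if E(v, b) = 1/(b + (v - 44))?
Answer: 3*I*sqrt(201760526)/218 ≈ 195.47*I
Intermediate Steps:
E(v, b) = 1/(-44 + b + v) (E(v, b) = 1/(b + (-44 + v)) = 1/(-44 + b + v))
sqrt(-38209 + E(-111, -63)) = sqrt(-38209 + 1/(-44 - 63 - 111)) = sqrt(-38209 + 1/(-218)) = sqrt(-38209 - 1/218) = sqrt(-8329563/218) = 3*I*sqrt(201760526)/218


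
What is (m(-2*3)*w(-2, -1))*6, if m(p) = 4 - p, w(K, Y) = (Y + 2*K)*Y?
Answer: 300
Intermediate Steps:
w(K, Y) = Y*(Y + 2*K)
(m(-2*3)*w(-2, -1))*6 = ((4 - (-2)*3)*(-(-1 + 2*(-2))))*6 = ((4 - 1*(-6))*(-(-1 - 4)))*6 = ((4 + 6)*(-1*(-5)))*6 = (10*5)*6 = 50*6 = 300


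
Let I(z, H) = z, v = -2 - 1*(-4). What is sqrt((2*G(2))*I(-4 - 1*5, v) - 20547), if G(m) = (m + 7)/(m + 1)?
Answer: 3*I*sqrt(2289) ≈ 143.53*I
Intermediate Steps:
v = 2 (v = -2 + 4 = 2)
G(m) = (7 + m)/(1 + m)
sqrt((2*G(2))*I(-4 - 1*5, v) - 20547) = sqrt((2*((7 + 2)/(1 + 2)))*(-4 - 1*5) - 20547) = sqrt((2*(9/3))*(-4 - 5) - 20547) = sqrt((2*((1/3)*9))*(-9) - 20547) = sqrt((2*3)*(-9) - 20547) = sqrt(6*(-9) - 20547) = sqrt(-54 - 20547) = sqrt(-20601) = 3*I*sqrt(2289)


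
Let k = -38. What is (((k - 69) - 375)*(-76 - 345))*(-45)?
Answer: -9131490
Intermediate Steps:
(((k - 69) - 375)*(-76 - 345))*(-45) = (((-38 - 69) - 375)*(-76 - 345))*(-45) = ((-107 - 375)*(-421))*(-45) = -482*(-421)*(-45) = 202922*(-45) = -9131490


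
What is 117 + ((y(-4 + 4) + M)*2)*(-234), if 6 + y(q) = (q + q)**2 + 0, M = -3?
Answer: 4329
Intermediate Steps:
y(q) = -6 + 4*q**2 (y(q) = -6 + ((q + q)**2 + 0) = -6 + ((2*q)**2 + 0) = -6 + (4*q**2 + 0) = -6 + 4*q**2)
117 + ((y(-4 + 4) + M)*2)*(-234) = 117 + (((-6 + 4*(-4 + 4)**2) - 3)*2)*(-234) = 117 + (((-6 + 4*0**2) - 3)*2)*(-234) = 117 + (((-6 + 4*0) - 3)*2)*(-234) = 117 + (((-6 + 0) - 3)*2)*(-234) = 117 + ((-6 - 3)*2)*(-234) = 117 - 9*2*(-234) = 117 - 18*(-234) = 117 + 4212 = 4329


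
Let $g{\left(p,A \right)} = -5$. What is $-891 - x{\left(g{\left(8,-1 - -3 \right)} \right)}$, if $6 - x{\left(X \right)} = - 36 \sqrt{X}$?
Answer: $-897 - 36 i \sqrt{5} \approx -897.0 - 80.498 i$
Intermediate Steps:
$x{\left(X \right)} = 6 + 36 \sqrt{X}$ ($x{\left(X \right)} = 6 - - 36 \sqrt{X} = 6 + 36 \sqrt{X}$)
$-891 - x{\left(g{\left(8,-1 - -3 \right)} \right)} = -891 - \left(6 + 36 \sqrt{-5}\right) = -891 - \left(6 + 36 i \sqrt{5}\right) = -897 - 36 i \sqrt{5}$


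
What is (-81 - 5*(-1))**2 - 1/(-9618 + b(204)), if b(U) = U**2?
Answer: 184820447/31998 ≈ 5776.0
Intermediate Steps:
(-81 - 5*(-1))**2 - 1/(-9618 + b(204)) = (-81 - 5*(-1))**2 - 1/(-9618 + 204**2) = (-81 + 5)**2 - 1/(-9618 + 41616) = (-76)**2 - 1/31998 = 5776 - 1*1/31998 = 5776 - 1/31998 = 184820447/31998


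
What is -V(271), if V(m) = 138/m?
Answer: -138/271 ≈ -0.50922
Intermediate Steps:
-V(271) = -138/271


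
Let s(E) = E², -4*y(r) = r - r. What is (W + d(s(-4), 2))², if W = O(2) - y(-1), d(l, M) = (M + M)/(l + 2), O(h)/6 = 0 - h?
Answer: 11236/81 ≈ 138.72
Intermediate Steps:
y(r) = 0 (y(r) = -(r - r)/4 = -¼*0 = 0)
O(h) = -6*h (O(h) = 6*(0 - h) = 6*(-h) = -6*h)
d(l, M) = 2*M/(2 + l) (d(l, M) = (2*M)/(2 + l) = 2*M/(2 + l))
W = -12 (W = -6*2 - 1*0 = -12 + 0 = -12)
(W + d(s(-4), 2))² = (-12 + 2*2/(2 + (-4)²))² = (-12 + 2*2/(2 + 16))² = (-12 + 2*2/18)² = (-12 + 2*2*(1/18))² = (-12 + 2/9)² = (-106/9)² = 11236/81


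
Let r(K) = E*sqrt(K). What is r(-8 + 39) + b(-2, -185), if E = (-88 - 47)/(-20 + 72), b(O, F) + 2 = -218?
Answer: -220 - 135*sqrt(31)/52 ≈ -234.45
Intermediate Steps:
b(O, F) = -220 (b(O, F) = -2 - 218 = -220)
E = -135/52 ≈ -2.5962
r(K) = -135*sqrt(K)/52
r(-8 + 39) + b(-2, -185) = -135*sqrt(-8 + 39)/52 - 220 = -135*sqrt(31)/52 - 220 = -220 - 135*sqrt(31)/52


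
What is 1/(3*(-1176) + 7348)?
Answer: 1/3820 ≈ 0.00026178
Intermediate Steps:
1/(3*(-1176) + 7348) = 1/(-3528 + 7348) = 1/3820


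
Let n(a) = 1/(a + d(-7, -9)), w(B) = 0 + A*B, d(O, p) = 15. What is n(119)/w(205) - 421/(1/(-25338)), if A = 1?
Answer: 293030676061/27470 ≈ 1.0667e+7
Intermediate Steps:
w(B) = B (w(B) = 0 + 1*B = 0 + B = B)
n(a) = 1/(15 + a) (n(a) = 1/(a + 15) = 1/(15 + a))
n(119)/w(205) - 421/(1/(-25338)) = 1/((15 + 119)*205) - 421/(1/(-25338)) = (1/205)/134 - 421/(-1/25338) = (1/134)*(1/205) - 421*(-25338) = 1/27470 + 10667298 = 293030676061/27470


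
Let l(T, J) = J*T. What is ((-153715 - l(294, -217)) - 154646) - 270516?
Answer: -515079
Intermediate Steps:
((-153715 - l(294, -217)) - 154646) - 270516 = ((-153715 - (-217)*294) - 154646) - 270516 = ((-153715 - 1*(-63798)) - 154646) - 270516 = ((-153715 + 63798) - 154646) - 270516 = (-89917 - 154646) - 270516 = -244563 - 270516 = -515079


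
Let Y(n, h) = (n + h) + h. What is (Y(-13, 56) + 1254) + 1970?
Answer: 3323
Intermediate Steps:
Y(n, h) = n + 2*h (Y(n, h) = (h + n) + h = n + 2*h)
(Y(-13, 56) + 1254) + 1970 = ((-13 + 2*56) + 1254) + 1970 = ((-13 + 112) + 1254) + 1970 = (99 + 1254) + 1970 = 1353 + 1970 = 3323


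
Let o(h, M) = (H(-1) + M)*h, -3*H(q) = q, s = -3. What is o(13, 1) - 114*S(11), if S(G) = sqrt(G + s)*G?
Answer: 52/3 - 2508*sqrt(2) ≈ -3529.5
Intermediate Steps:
H(q) = -q/3
o(h, M) = h*(1/3 + M) (o(h, M) = (-1/3*(-1) + M)*h = (1/3 + M)*h = h*(1/3 + M))
S(G) = G*sqrt(-3 + G) (S(G) = sqrt(G - 3)*G = sqrt(-3 + G)*G = G*sqrt(-3 + G))
o(13, 1) - 114*S(11) = 13*(1/3 + 1) - 1254*sqrt(-3 + 11) = 13*(4/3) - 1254*sqrt(8) = 52/3 - 1254*2*sqrt(2) = 52/3 - 2508*sqrt(2)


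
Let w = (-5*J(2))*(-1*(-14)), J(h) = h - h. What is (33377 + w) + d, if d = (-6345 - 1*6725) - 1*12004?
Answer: 8303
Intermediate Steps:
J(h) = 0
w = 0 (w = (-5*0)*(-1*(-14)) = 0*14 = 0)
d = -25074 (d = (-6345 - 6725) - 12004 = -13070 - 12004 = -25074)
(33377 + w) + d = (33377 + 0) - 25074 = 33377 - 25074 = 8303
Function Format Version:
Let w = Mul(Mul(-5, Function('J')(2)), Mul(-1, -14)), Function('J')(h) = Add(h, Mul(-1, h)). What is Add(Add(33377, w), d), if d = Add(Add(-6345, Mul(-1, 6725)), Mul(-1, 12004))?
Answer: 8303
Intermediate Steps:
Function('J')(h) = 0
w = 0 (w = Mul(Mul(-5, 0), Mul(-1, -14)) = Mul(0, 14) = 0)
d = -25074 (d = Add(Add(-6345, -6725), -12004) = Add(-13070, -12004) = -25074)
Add(Add(33377, w), d) = Add(Add(33377, 0), -25074) = Add(33377, -25074) = 8303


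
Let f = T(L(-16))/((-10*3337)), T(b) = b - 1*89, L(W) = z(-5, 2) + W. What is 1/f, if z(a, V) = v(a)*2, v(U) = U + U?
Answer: 6674/25 ≈ 266.96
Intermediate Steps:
v(U) = 2*U
z(a, V) = 4*a (z(a, V) = (2*a)*2 = 4*a)
L(W) = -20 + W (L(W) = 4*(-5) + W = -20 + W)
T(b) = -89 + b (T(b) = b - 89 = -89 + b)
f = 25/6674 (f = (-89 + (-20 - 16))/((-10*3337)) = (-89 - 36)/(-33370) = -125*(-1/33370) = 25/6674 ≈ 0.0037459)
1/f = 1/(25/6674) = 6674/25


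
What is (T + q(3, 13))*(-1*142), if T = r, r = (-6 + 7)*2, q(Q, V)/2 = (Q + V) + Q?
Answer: -5680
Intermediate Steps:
q(Q, V) = 2*V + 4*Q (q(Q, V) = 2*((Q + V) + Q) = 2*(V + 2*Q) = 2*V + 4*Q)
r = 2 (r = 1*2 = 2)
T = 2
(T + q(3, 13))*(-1*142) = (2 + (2*13 + 4*3))*(-1*142) = (2 + (26 + 12))*(-142) = (2 + 38)*(-142) = 40*(-142) = -5680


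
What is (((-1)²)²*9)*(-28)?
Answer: -252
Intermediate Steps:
(((-1)²)²*9)*(-28) = (1²*9)*(-28) = (1*9)*(-28) = 9*(-28) = -252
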